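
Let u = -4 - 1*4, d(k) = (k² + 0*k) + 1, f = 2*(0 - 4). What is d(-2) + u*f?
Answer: 69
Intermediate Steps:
f = -8 (f = 2*(-4) = -8)
d(k) = 1 + k² (d(k) = (k² + 0) + 1 = k² + 1 = 1 + k²)
u = -8 (u = -4 - 4 = -8)
d(-2) + u*f = (1 + (-2)²) - 8*(-8) = (1 + 4) + 64 = 5 + 64 = 69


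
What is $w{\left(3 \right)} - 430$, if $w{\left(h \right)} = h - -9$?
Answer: $-418$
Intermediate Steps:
$w{\left(h \right)} = 9 + h$ ($w{\left(h \right)} = h + 9 = 9 + h$)
$w{\left(3 \right)} - 430 = \left(9 + 3\right) - 430 = 12 - 430 = -418$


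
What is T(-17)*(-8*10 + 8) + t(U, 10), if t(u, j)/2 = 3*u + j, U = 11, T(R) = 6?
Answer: -346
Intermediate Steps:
t(u, j) = 2*j + 6*u (t(u, j) = 2*(3*u + j) = 2*(j + 3*u) = 2*j + 6*u)
T(-17)*(-8*10 + 8) + t(U, 10) = 6*(-8*10 + 8) + (2*10 + 6*11) = 6*(-80 + 8) + (20 + 66) = 6*(-72) + 86 = -432 + 86 = -346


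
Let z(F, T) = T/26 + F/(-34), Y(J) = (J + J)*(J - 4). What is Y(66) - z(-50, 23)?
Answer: 3616287/442 ≈ 8181.6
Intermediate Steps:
Y(J) = 2*J*(-4 + J) (Y(J) = (2*J)*(-4 + J) = 2*J*(-4 + J))
z(F, T) = -F/34 + T/26 (z(F, T) = T*(1/26) + F*(-1/34) = T/26 - F/34 = -F/34 + T/26)
Y(66) - z(-50, 23) = 2*66*(-4 + 66) - (-1/34*(-50) + (1/26)*23) = 2*66*62 - (25/17 + 23/26) = 8184 - 1*1041/442 = 8184 - 1041/442 = 3616287/442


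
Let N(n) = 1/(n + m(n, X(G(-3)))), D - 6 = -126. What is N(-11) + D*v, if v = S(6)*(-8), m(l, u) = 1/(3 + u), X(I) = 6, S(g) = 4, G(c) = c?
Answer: 376311/98 ≈ 3839.9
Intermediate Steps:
D = -120 (D = 6 - 126 = -120)
N(n) = 1/(1/9 + n) (N(n) = 1/(n + 1/(3 + 6)) = 1/(n + 1/9) = 1/(1/9 + n))
v = -32 (v = 4*(-8) = -32)
N(-11) + D*v = 9/(1 + 9*(-11)) - 120*(-32) = 9/(1 - 99) + 3840 = 9/(-98) + 3840 = 9*(-1/98) + 3840 = -9/98 + 3840 = 376311/98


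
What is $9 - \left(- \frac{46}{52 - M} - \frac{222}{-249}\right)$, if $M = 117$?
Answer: $\frac{39927}{5395} \approx 7.4007$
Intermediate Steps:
$9 - \left(- \frac{46}{52 - M} - \frac{222}{-249}\right) = 9 - \left(- \frac{46}{52 - 117} - \frac{222}{-249}\right) = 9 - \left(- \frac{46}{52 - 117} - - \frac{74}{83}\right) = 9 - \left(- \frac{46}{-65} + \frac{74}{83}\right) = 9 - \left(\left(-46\right) \left(- \frac{1}{65}\right) + \frac{74}{83}\right) = 9 - \left(\frac{46}{65} + \frac{74}{83}\right) = 9 - \frac{8628}{5395} = \frac{39927}{5395}$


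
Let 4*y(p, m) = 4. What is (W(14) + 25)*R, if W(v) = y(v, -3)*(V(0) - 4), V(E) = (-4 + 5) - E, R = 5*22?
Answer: 2420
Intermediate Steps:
y(p, m) = 1 (y(p, m) = (¼)*4 = 1)
R = 110
V(E) = 1 - E
W(v) = -3 (W(v) = 1*((1 - 1*0) - 4) = 1*((1 + 0) - 4) = 1*(1 - 4) = 1*(-3) = -3)
(W(14) + 25)*R = (-3 + 25)*110 = 22*110 = 2420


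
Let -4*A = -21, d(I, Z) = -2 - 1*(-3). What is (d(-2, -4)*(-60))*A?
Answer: -315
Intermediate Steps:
d(I, Z) = 1 (d(I, Z) = -2 + 3 = 1)
A = 21/4 (A = -¼*(-21) = 21/4 ≈ 5.2500)
(d(-2, -4)*(-60))*A = (1*(-60))*(21/4) = -60*21/4 = -315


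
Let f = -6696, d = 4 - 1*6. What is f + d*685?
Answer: -8066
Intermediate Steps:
d = -2 (d = 4 - 6 = -2)
f + d*685 = -6696 - 2*685 = -6696 - 1370 = -8066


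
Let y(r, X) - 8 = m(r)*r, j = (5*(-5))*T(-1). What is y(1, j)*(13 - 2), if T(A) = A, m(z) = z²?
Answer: 99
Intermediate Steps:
j = 25 (j = (5*(-5))*(-1) = -25*(-1) = 25)
y(r, X) = 8 + r³ (y(r, X) = 8 + r²*r = 8 + r³)
y(1, j)*(13 - 2) = (8 + 1³)*(13 - 2) = (8 + 1)*11 = 9*11 = 99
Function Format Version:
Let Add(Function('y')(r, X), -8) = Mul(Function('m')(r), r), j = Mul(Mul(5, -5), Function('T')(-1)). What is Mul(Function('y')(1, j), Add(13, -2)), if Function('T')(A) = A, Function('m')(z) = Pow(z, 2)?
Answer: 99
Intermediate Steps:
j = 25 (j = Mul(Mul(5, -5), -1) = Mul(-25, -1) = 25)
Function('y')(r, X) = Add(8, Pow(r, 3)) (Function('y')(r, X) = Add(8, Mul(Pow(r, 2), r)) = Add(8, Pow(r, 3)))
Mul(Function('y')(1, j), Add(13, -2)) = Mul(Add(8, Pow(1, 3)), Add(13, -2)) = Mul(Add(8, 1), 11) = Mul(9, 11) = 99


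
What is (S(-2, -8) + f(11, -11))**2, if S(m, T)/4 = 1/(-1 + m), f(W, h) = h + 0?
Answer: 1369/9 ≈ 152.11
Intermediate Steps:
f(W, h) = h
S(m, T) = 4/(-1 + m)
(S(-2, -8) + f(11, -11))**2 = (4/(-1 - 2) - 11)**2 = (4/(-3) - 11)**2 = (4*(-1/3) - 11)**2 = (-4/3 - 11)**2 = (-37/3)**2 = 1369/9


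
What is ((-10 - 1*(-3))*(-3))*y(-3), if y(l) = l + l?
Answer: -126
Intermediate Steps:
y(l) = 2*l
((-10 - 1*(-3))*(-3))*y(-3) = ((-10 - 1*(-3))*(-3))*(2*(-3)) = ((-10 + 3)*(-3))*(-6) = -7*(-3)*(-6) = 21*(-6) = -126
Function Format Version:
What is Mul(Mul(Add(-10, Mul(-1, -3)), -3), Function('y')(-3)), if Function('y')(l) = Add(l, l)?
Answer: -126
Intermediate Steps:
Function('y')(l) = Mul(2, l)
Mul(Mul(Add(-10, Mul(-1, -3)), -3), Function('y')(-3)) = Mul(Mul(Add(-10, Mul(-1, -3)), -3), Mul(2, -3)) = Mul(Mul(Add(-10, 3), -3), -6) = Mul(Mul(-7, -3), -6) = Mul(21, -6) = -126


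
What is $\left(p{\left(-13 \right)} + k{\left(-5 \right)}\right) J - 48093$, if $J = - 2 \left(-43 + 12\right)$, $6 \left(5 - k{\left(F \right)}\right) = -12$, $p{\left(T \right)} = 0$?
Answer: $-47659$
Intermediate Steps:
$k{\left(F \right)} = 7$ ($k{\left(F \right)} = 5 - -2 = 5 + 2 = 7$)
$J = 62$ ($J = \left(-2\right) \left(-31\right) = 62$)
$\left(p{\left(-13 \right)} + k{\left(-5 \right)}\right) J - 48093 = \left(0 + 7\right) 62 - 48093 = 7 \cdot 62 - 48093 = 434 - 48093 = -47659$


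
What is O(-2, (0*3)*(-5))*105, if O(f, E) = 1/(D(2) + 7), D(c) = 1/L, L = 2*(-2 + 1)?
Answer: 210/13 ≈ 16.154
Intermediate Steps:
L = -2 (L = 2*(-1) = -2)
D(c) = -½ (D(c) = 1/(-2) = -½)
O(f, E) = 2/13 (O(f, E) = 1/(-½ + 7) = 1/(13/2) = 2/13)
O(-2, (0*3)*(-5))*105 = (2/13)*105 = 210/13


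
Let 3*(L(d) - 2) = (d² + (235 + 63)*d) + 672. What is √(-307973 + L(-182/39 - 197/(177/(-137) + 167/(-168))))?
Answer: I*√66695636843256147/473535 ≈ 545.38*I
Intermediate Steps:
L(d) = 226 + d²/3 + 298*d/3 (L(d) = 2 + ((d² + (235 + 63)*d) + 672)/3 = 2 + ((d² + 298*d) + 672)/3 = 2 + (672 + d² + 298*d)/3 = 2 + (224 + d²/3 + 298*d/3) = 226 + d²/3 + 298*d/3)
√(-307973 + L(-182/39 - 197/(177/(-137) + 167/(-168)))) = √(-307973 + (226 + (-182/39 - 197/(177/(-137) + 167/(-168)))²/3 + 298*(-182/39 - 197/(177/(-137) + 167/(-168)))/3)) = √(-307973 + (226 + (-182*1/39 - 197/(177*(-1/137) + 167*(-1/168)))²/3 + 298*(-182*1/39 - 197/(177*(-1/137) + 167*(-1/168)))/3)) = √(-307973 + (226 + (-14/3 - 197/(-177/137 - 167/168))²/3 + 298*(-14/3 - 197/(-177/137 - 167/168))/3)) = √(-307973 + (226 + (-14/3 - 197/(-52615/23016))²/3 + 298*(-14/3 - 197/(-52615/23016))/3)) = √(-307973 + (226 + (-14/3 - 197*(-23016/52615))²/3 + 298*(-14/3 - 197*(-23016/52615))/3)) = √(-307973 + (226 + (-14/3 + 4534152/52615)²/3 + 298*(-14/3 + 4534152/52615)/3)) = √(-307973 + (226 + (12865846/157845)²/3 + (298/3)*(12865846/157845))) = √(-307973 + (226 + (⅓)*(165529993295716/24915044025) + 3834022108/473535)) = √(-307973 + (226 + 165529993295716/74745132075 + 3834022108/473535)) = √(-307973 + 787603612781926/74745132075) = √(-22231878947752049/74745132075) = I*√66695636843256147/473535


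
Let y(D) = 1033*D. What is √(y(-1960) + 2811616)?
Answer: 2*√196734 ≈ 887.09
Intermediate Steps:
√(y(-1960) + 2811616) = √(1033*(-1960) + 2811616) = √(-2024680 + 2811616) = √786936 = 2*√196734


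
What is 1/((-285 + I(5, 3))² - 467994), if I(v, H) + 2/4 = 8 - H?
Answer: -4/1557255 ≈ -2.5686e-6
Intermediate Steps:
I(v, H) = 15/2 - H (I(v, H) = -½ + (8 - H) = 15/2 - H)
1/((-285 + I(5, 3))² - 467994) = 1/((-285 + (15/2 - 1*3))² - 467994) = 1/((-285 + (15/2 - 3))² - 467994) = 1/((-285 + 9/2)² - 467994) = 1/((-561/2)² - 467994) = 1/(314721/4 - 467994) = 1/(-1557255/4) = -4/1557255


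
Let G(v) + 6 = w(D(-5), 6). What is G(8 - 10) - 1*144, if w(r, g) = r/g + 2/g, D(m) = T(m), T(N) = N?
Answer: -301/2 ≈ -150.50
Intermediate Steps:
D(m) = m
w(r, g) = 2/g + r/g
G(v) = -13/2 (G(v) = -6 + (2 - 5)/6 = -6 + (1/6)*(-3) = -6 - 1/2 = -13/2)
G(8 - 10) - 1*144 = -13/2 - 1*144 = -13/2 - 144 = -301/2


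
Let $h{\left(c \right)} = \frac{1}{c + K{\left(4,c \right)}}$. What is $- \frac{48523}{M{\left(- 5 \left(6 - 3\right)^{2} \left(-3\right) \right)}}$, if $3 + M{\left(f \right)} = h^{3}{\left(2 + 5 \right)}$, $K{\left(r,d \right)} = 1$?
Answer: $\frac{24843776}{1535} \approx 16185.0$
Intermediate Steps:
$h{\left(c \right)} = \frac{1}{1 + c}$ ($h{\left(c \right)} = \frac{1}{c + 1} = \frac{1}{1 + c}$)
$M{\left(f \right)} = - \frac{1535}{512}$ ($M{\left(f \right)} = -3 + \left(\frac{1}{1 + \left(2 + 5\right)}\right)^{3} = -3 + \left(\frac{1}{1 + 7}\right)^{3} = -3 + \left(\frac{1}{8}\right)^{3} = -3 + \frac{1}{512} = - \frac{1535}{512}$)
$- \frac{48523}{M{\left(- 5 \left(6 - 3\right)^{2} \left(-3\right) \right)}} = - \frac{48523}{- \frac{1535}{512}} = \left(-48523\right) \left(- \frac{512}{1535}\right) = \frac{24843776}{1535}$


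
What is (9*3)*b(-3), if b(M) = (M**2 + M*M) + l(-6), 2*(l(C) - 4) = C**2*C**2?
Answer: 18090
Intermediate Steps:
l(C) = 4 + C**4/2 (l(C) = 4 + (C**2*C**2)/2 = 4 + C**4/2)
b(M) = 652 + 2*M**2 (b(M) = (M**2 + M*M) + (4 + (1/2)*(-6)**4) = (M**2 + M**2) + (4 + (1/2)*1296) = 2*M**2 + (4 + 648) = 2*M**2 + 652 = 652 + 2*M**2)
(9*3)*b(-3) = (9*3)*(652 + 2*(-3)**2) = 27*(652 + 2*9) = 27*(652 + 18) = 27*670 = 18090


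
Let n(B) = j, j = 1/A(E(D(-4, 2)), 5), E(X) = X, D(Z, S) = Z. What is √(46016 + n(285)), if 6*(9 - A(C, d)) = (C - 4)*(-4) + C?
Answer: √7776743/13 ≈ 214.51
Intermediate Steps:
A(C, d) = 19/3 + C/2 (A(C, d) = 9 - ((C - 4)*(-4) + C)/6 = 9 - ((-4 + C)*(-4) + C)/6 = 9 - ((16 - 4*C) + C)/6 = 9 - (16 - 3*C)/6 = 9 + (-8/3 + C/2) = 19/3 + C/2)
j = 3/13 (j = 1/(19/3 + (½)*(-4)) = 1/(19/3 - 2) = 1/(13/3) = 3/13 ≈ 0.23077)
n(B) = 3/13
√(46016 + n(285)) = √(46016 + 3/13) = √(598211/13) = √7776743/13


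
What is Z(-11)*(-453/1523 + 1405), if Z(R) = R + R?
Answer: -47065964/1523 ≈ -30903.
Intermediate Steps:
Z(R) = 2*R
Z(-11)*(-453/1523 + 1405) = (2*(-11))*(-453/1523 + 1405) = -22*(-453*1/1523 + 1405) = -22*(-453/1523 + 1405) = -22*2139362/1523 = -47065964/1523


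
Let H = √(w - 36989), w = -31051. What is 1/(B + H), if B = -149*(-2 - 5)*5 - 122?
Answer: 5093/26006689 - 18*I*√210/26006689 ≈ 0.00019583 - 1.003e-5*I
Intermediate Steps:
B = 5093 (B = -(-1043)*5 - 122 = -149*(-35) - 122 = 5215 - 122 = 5093)
H = 18*I*√210 (H = √(-31051 - 36989) = √(-68040) = 18*I*√210 ≈ 260.84*I)
1/(B + H) = 1/(5093 + 18*I*√210)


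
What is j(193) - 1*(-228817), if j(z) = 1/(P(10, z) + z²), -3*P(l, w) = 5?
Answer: 25568469217/111742 ≈ 2.2882e+5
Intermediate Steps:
P(l, w) = -5/3 (P(l, w) = -⅓*5 = -5/3)
j(z) = 1/(-5/3 + z²)
j(193) - 1*(-228817) = 3/(-5 + 3*193²) - 1*(-228817) = 3/(-5 + 3*37249) + 228817 = 3/(-5 + 111747) + 228817 = 3/111742 + 228817 = 25568469217/111742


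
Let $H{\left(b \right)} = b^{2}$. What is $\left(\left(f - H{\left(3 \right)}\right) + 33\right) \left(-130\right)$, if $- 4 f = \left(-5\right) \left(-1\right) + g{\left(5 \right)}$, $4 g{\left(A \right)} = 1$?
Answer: $- \frac{23595}{8} \approx -2949.4$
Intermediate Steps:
$g{\left(A \right)} = \frac{1}{4}$ ($g{\left(A \right)} = \frac{1}{4} \cdot 1 = \frac{1}{4}$)
$f = - \frac{21}{16}$ ($f = - \frac{\left(-5\right) \left(-1\right) + \frac{1}{4}}{4} = - \frac{5 + \frac{1}{4}}{4} = \left(- \frac{1}{4}\right) \frac{21}{4} = - \frac{21}{16} \approx -1.3125$)
$\left(\left(f - H{\left(3 \right)}\right) + 33\right) \left(-130\right) = \left(\left(- \frac{21}{16} - 3^{2}\right) + 33\right) \left(-130\right) = \left(\left(- \frac{21}{16} - 9\right) + 33\right) \left(-130\right) = \left(- \frac{165}{16} + 33\right) \left(-130\right) = \frac{363}{16} \left(-130\right) = - \frac{23595}{8}$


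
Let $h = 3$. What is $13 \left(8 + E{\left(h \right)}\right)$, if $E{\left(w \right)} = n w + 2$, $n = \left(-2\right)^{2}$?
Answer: $286$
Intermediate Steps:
$n = 4$
$E{\left(w \right)} = 2 + 4 w$ ($E{\left(w \right)} = 4 w + 2 = 2 + 4 w$)
$13 \left(8 + E{\left(h \right)}\right) = 13 \left(8 + \left(2 + 4 \cdot 3\right)\right) = 13 \left(8 + \left(2 + 12\right)\right) = 13 \left(8 + 14\right) = 13 \cdot 22 = 286$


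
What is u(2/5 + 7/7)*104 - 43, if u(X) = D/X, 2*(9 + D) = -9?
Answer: -7321/7 ≈ -1045.9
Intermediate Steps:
D = -27/2 (D = -9 + (½)*(-9) = -9 - 9/2 = -27/2 ≈ -13.500)
u(X) = -27/(2*X)
u(2/5 + 7/7)*104 - 43 = -27/(2*(2/5 + 7/7))*104 - 43 = -27/(2*(2*(⅕) + 7*(⅐)))*104 - 43 = -27/(2*(⅖ + 1))*104 - 43 = -27/(2*7/5)*104 - 43 = -27/2*5/7*104 - 43 = -135/14*104 - 43 = -7020/7 - 43 = -7321/7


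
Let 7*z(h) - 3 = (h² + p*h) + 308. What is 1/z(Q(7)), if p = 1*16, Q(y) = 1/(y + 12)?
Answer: 2527/112576 ≈ 0.022447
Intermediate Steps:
Q(y) = 1/(12 + y)
p = 16
z(h) = 311/7 + h²/7 + 16*h/7 (z(h) = 3/7 + ((h² + 16*h) + 308)/7 = 3/7 + (308 + h² + 16*h)/7 = 3/7 + (44 + h²/7 + 16*h/7) = 311/7 + h²/7 + 16*h/7)
1/z(Q(7)) = 1/(311/7 + (1/(12 + 7))²/7 + 16/(7*(12 + 7))) = 1/(311/7 + (1/19)²/7 + (16/7)/19) = 1/(311/7 + (1/19)²/7 + (16/7)*(1/19)) = 1/(311/7 + (⅐)*(1/361) + 16/133) = 1/(311/7 + 1/2527 + 16/133) = 1/(112576/2527) = 2527/112576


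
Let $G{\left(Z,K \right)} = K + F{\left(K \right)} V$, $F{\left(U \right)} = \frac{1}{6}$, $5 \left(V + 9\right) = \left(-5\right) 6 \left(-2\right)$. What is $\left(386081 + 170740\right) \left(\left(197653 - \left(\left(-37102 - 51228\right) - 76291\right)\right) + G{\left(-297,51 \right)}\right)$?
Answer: $\frac{403500894471}{2} \approx 2.0175 \cdot 10^{11}$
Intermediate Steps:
$V = 3$ ($V = -9 + \frac{\left(-5\right) 6 \left(-2\right)}{5} = -9 + \frac{\left(-30\right) \left(-2\right)}{5} = -9 + \frac{1}{5} \cdot 60 = -9 + 12 = 3$)
$F{\left(U \right)} = \frac{1}{6}$
$G{\left(Z,K \right)} = \frac{1}{2} + K$ ($G{\left(Z,K \right)} = K + \frac{1}{6} \cdot 3 = K + \frac{1}{2} = \frac{1}{2} + K$)
$\left(386081 + 170740\right) \left(\left(197653 - \left(\left(-37102 - 51228\right) - 76291\right)\right) + G{\left(-297,51 \right)}\right) = \left(386081 + 170740\right) \left(\left(197653 - \left(\left(-37102 - 51228\right) - 76291\right)\right) + \left(\frac{1}{2} + 51\right)\right) = 556821 \left(\left(197653 - \left(-88330 - 76291\right)\right) + \frac{103}{2}\right) = 556821 \left(\left(197653 - -164621\right) + \frac{103}{2}\right) = 556821 \left(\left(197653 + 164621\right) + \frac{103}{2}\right) = 556821 \left(362274 + \frac{103}{2}\right) = 556821 \cdot \frac{724651}{2} = \frac{403500894471}{2}$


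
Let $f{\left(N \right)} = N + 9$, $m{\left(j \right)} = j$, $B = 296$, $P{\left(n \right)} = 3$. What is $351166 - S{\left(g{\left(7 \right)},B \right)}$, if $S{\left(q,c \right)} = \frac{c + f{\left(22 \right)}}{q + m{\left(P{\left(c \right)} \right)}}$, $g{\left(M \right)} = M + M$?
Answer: $\frac{5969495}{17} \approx 3.5115 \cdot 10^{5}$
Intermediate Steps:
$g{\left(M \right)} = 2 M$
$f{\left(N \right)} = 9 + N$
$S{\left(q,c \right)} = \frac{31 + c}{3 + q}$ ($S{\left(q,c \right)} = \frac{c + \left(9 + 22\right)}{q + 3} = \frac{c + 31}{3 + q} = \frac{31 + c}{3 + q}$)
$351166 - S{\left(g{\left(7 \right)},B \right)} = 351166 - \frac{31 + 296}{3 + 2 \cdot 7} = 351166 - \frac{1}{3 + 14} \cdot 327 = 351166 - \frac{1}{17} \cdot 327 = 351166 - \frac{327}{17} = \frac{5969495}{17}$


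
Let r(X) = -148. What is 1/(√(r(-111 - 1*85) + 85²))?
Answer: √7077/7077 ≈ 0.011887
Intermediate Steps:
1/(√(r(-111 - 1*85) + 85²)) = 1/(√(-148 + 85²)) = 1/(√(-148 + 7225)) = 1/(√7077) = √7077/7077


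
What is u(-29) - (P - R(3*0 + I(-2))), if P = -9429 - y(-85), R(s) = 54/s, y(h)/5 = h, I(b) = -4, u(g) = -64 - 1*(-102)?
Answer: 18057/2 ≈ 9028.5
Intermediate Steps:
u(g) = 38 (u(g) = -64 + 102 = 38)
y(h) = 5*h
P = -9004 (P = -9429 - 5*(-85) = -9429 - 1*(-425) = -9429 + 425 = -9004)
u(-29) - (P - R(3*0 + I(-2))) = 38 - (-9004 - 54/(3*0 - 4)) = 38 - (-9004 - 54/(0 - 4)) = 38 - (-9004 - 54/(-4)) = 38 - (-9004 - 54*(-1)/4) = 38 - (-9004 - 1*(-27/2)) = 38 - (-9004 + 27/2) = 38 - 1*(-17981/2) = 38 + 17981/2 = 18057/2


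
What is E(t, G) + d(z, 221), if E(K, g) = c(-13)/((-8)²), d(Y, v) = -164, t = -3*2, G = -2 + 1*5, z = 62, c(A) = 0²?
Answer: -164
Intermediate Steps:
c(A) = 0
G = 3 (G = -2 + 5 = 3)
t = -6
E(K, g) = 0 (E(K, g) = 0/((-8)²) = 0/64 = 0*(1/64) = 0)
E(t, G) + d(z, 221) = 0 - 164 = -164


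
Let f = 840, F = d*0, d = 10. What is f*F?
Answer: 0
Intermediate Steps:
F = 0 (F = 10*0 = 0)
f*F = 840*0 = 0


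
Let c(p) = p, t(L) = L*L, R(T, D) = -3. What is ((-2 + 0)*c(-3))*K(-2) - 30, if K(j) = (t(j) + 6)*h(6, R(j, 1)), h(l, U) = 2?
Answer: 90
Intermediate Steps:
t(L) = L**2
K(j) = 12 + 2*j**2 (K(j) = (j**2 + 6)*2 = (6 + j**2)*2 = 12 + 2*j**2)
((-2 + 0)*c(-3))*K(-2) - 30 = ((-2 + 0)*(-3))*(12 + 2*(-2)**2) - 30 = (-2*(-3))*(12 + 2*4) - 30 = 6*(12 + 8) - 30 = 6*20 - 30 = 120 - 30 = 90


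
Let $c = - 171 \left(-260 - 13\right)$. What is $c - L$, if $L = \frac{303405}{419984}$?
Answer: $\frac{19605809667}{419984} \approx 46682.0$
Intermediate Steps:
$L = \frac{303405}{419984}$ ($L = 303405 \cdot \frac{1}{419984} = \frac{303405}{419984} \approx 0.72242$)
$c = 46683$ ($c = \left(-171\right) \left(-273\right) = 46683$)
$c - L = 46683 - \frac{303405}{419984} = \frac{19605809667}{419984}$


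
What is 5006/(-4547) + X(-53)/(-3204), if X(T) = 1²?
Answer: -16043771/14568588 ≈ -1.1013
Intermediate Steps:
X(T) = 1
5006/(-4547) + X(-53)/(-3204) = 5006/(-4547) + 1/(-3204) = 5006*(-1/4547) + 1*(-1/3204) = -5006/4547 - 1/3204 = -16043771/14568588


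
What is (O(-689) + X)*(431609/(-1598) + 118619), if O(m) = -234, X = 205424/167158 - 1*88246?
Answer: -699273841380517012/66779621 ≈ -1.0471e+10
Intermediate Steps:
X = -7375409722/83579 (X = 205424*(1/167158) - 88246 = 102712/83579 - 88246 = -7375409722/83579 ≈ -88245.)
(O(-689) + X)*(431609/(-1598) + 118619) = (-234 - 7375409722/83579)*(431609/(-1598) + 118619) = -7394967208*(431609*(-1/1598) + 118619)/83579 = -7394967208*(-431609/1598 + 118619)/83579 = -7394967208/83579*189121553/1598 = -699273841380517012/66779621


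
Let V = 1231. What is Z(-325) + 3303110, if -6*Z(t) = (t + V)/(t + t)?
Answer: 2147021651/650 ≈ 3.3031e+6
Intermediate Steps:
Z(t) = -(1231 + t)/(12*t) (Z(t) = -(t + 1231)/(6*(t + t)) = -(1231 + t)/(6*(2*t)) = -(1231 + t)*1/(2*t)/6 = -(1231 + t)/(12*t))
Z(-325) + 3303110 = (1/12)*(-1231 - 1*(-325))/(-325) + 3303110 = (1/12)*(-1/325)*(-1231 + 325) + 3303110 = (1/12)*(-1/325)*(-906) + 3303110 = 151/650 + 3303110 = 2147021651/650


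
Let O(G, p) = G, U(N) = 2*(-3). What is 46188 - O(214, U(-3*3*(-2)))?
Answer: 45974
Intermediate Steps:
U(N) = -6
46188 - O(214, U(-3*3*(-2))) = 46188 - 1*214 = 46188 - 214 = 45974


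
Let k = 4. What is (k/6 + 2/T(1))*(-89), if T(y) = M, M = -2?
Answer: 89/3 ≈ 29.667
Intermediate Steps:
T(y) = -2
(k/6 + 2/T(1))*(-89) = (4/6 + 2/(-2))*(-89) = (4*(1/6) + 2*(-1/2))*(-89) = (2/3 - 1)*(-89) = -1/3*(-89) = 89/3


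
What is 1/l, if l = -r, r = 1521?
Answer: -1/1521 ≈ -0.00065746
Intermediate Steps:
l = -1521 (l = -1*1521 = -1521)
1/l = 1/(-1521) = -1/1521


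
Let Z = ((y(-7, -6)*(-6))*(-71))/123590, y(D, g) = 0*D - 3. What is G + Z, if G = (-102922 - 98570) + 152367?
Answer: -3035680014/61795 ≈ -49125.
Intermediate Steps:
y(D, g) = -3 (y(D, g) = 0 - 3 = -3)
Z = -639/61795 (Z = (-3*(-6)*(-71))/123590 = (18*(-71))*(1/123590) = -1278*1/123590 = -639/61795 ≈ -0.010341)
G = -49125 (G = -201492 + 152367 = -49125)
G + Z = -49125 - 639/61795 = -3035680014/61795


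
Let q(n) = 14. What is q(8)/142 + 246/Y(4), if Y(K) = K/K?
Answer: 17473/71 ≈ 246.10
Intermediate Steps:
Y(K) = 1
q(8)/142 + 246/Y(4) = 14/142 + 246/1 = 14*(1/142) + 246*1 = 7/71 + 246 = 17473/71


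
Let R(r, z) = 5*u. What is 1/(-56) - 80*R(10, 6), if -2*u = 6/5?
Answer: 13439/56 ≈ 239.98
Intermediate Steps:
u = -⅗ (u = -6/(2*5) = -6/10 = -½*6/5 = -⅗ ≈ -0.60000)
R(r, z) = -3 (R(r, z) = 5*(-⅗) = -3)
1/(-56) - 80*R(10, 6) = 1/(-56) - 80*(-3) = -1/56 + 240 = 13439/56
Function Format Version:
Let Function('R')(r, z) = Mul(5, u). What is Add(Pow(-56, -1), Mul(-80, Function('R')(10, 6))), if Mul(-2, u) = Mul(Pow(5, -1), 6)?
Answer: Rational(13439, 56) ≈ 239.98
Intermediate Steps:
u = Rational(-3, 5) (u = Mul(Rational(-1, 2), Mul(Pow(5, -1), 6)) = Mul(Rational(-1, 2), Mul(Rational(1, 5), 6)) = Mul(Rational(-1, 2), Rational(6, 5)) = Rational(-3, 5) ≈ -0.60000)
Function('R')(r, z) = -3 (Function('R')(r, z) = Mul(5, Rational(-3, 5)) = -3)
Add(Pow(-56, -1), Mul(-80, Function('R')(10, 6))) = Add(Pow(-56, -1), Mul(-80, -3)) = Add(Rational(-1, 56), 240) = Rational(13439, 56)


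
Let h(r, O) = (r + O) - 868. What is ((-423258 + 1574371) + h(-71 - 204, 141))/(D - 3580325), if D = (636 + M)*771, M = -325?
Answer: -1150111/3340544 ≈ -0.34429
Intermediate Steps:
h(r, O) = -868 + O + r (h(r, O) = (O + r) - 868 = -868 + O + r)
D = 239781 (D = (636 - 325)*771 = 311*771 = 239781)
((-423258 + 1574371) + h(-71 - 204, 141))/(D - 3580325) = ((-423258 + 1574371) + (-868 + 141 + (-71 - 204)))/(239781 - 3580325) = (1151113 + (-868 + 141 - 275))/(-3340544) = (1151113 - 1002)*(-1/3340544) = 1150111*(-1/3340544) = -1150111/3340544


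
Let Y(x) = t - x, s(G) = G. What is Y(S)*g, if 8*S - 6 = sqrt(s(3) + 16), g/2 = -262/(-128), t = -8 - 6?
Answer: -7729/128 - 131*sqrt(19)/256 ≈ -62.613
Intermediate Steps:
t = -14
g = 131/32 (g = 2*(-262/(-128)) = 2*(-262*(-1/128)) = 2*(131/64) = 131/32 ≈ 4.0938)
S = 3/4 + sqrt(19)/8 (S = 3/4 + sqrt(3 + 16)/8 = 3/4 + sqrt(19)/8 ≈ 1.2949)
Y(x) = -14 - x
Y(S)*g = (-14 - (3/4 + sqrt(19)/8))*(131/32) = (-14 + (-3/4 - sqrt(19)/8))*(131/32) = (-59/4 - sqrt(19)/8)*(131/32) = -7729/128 - 131*sqrt(19)/256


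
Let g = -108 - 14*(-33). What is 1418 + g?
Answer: 1772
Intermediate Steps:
g = 354 (g = -108 + 462 = 354)
1418 + g = 1418 + 354 = 1772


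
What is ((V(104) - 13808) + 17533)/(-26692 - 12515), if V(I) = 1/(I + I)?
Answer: -258267/2718352 ≈ -0.095009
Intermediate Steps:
V(I) = 1/(2*I)
((V(104) - 13808) + 17533)/(-26692 - 12515) = (((½)/104 - 13808) + 17533)/(-26692 - 12515) = (((½)*(1/104) - 13808) + 17533)/(-39207) = ((1/208 - 13808) + 17533)*(-1/39207) = (-2872063/208 + 17533)*(-1/39207) = (774801/208)*(-1/39207) = -258267/2718352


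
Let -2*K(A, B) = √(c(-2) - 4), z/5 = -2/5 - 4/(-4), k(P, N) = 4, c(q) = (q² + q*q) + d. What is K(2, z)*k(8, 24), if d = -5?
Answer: -2*I ≈ -2.0*I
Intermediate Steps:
c(q) = -5 + 2*q² (c(q) = (q² + q*q) - 5 = (q² + q²) - 5 = 2*q² - 5 = -5 + 2*q²)
z = 3 (z = 5*(-2/5 - 4/(-4)) = 5*(-2*⅕ - 4*(-¼)) = 5*(-⅖ + 1) = 5*(⅗) = 3)
K(A, B) = -I/2 (K(A, B) = -√((-5 + 2*(-2)²) - 4)/2 = -√((-5 + 2*4) - 4)/2 = -√((-5 + 8) - 4)/2 = -√(3 - 4)/2 = -I/2)
K(2, z)*k(8, 24) = -I/2*4 = -2*I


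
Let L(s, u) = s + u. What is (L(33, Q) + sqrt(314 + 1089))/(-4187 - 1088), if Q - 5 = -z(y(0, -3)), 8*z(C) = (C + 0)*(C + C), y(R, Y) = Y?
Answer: -143/21100 - sqrt(1403)/5275 ≈ -0.013878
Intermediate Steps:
z(C) = C**2/4 (z(C) = ((C + 0)*(C + C))/8 = (C*(2*C))/8 = (2*C**2)/8 = C**2/4)
Q = 11/4 (Q = 5 - (-3)**2/4 = 5 - 9/4 = 11/4 ≈ 2.7500)
(L(33, Q) + sqrt(314 + 1089))/(-4187 - 1088) = ((33 + 11/4) + sqrt(314 + 1089))/(-4187 - 1088) = (143/4 + sqrt(1403))/(-5275) = (143/4 + sqrt(1403))*(-1/5275) = -143/21100 - sqrt(1403)/5275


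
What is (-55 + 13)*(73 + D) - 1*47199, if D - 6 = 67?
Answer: -53331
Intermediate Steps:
D = 73 (D = 6 + 67 = 73)
(-55 + 13)*(73 + D) - 1*47199 = (-55 + 13)*(73 + 73) - 1*47199 = -42*146 - 47199 = -6132 - 47199 = -53331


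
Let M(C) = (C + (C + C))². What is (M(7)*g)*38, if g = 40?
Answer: 670320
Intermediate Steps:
M(C) = 9*C² (M(C) = (C + 2*C)² = (3*C)² = 9*C²)
(M(7)*g)*38 = ((9*7²)*40)*38 = ((9*49)*40)*38 = (441*40)*38 = 17640*38 = 670320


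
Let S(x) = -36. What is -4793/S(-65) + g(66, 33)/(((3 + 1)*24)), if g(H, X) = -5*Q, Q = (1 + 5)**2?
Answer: 9451/72 ≈ 131.26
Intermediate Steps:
Q = 36 (Q = 6**2 = 36)
g(H, X) = -180 (g(H, X) = -5*36 = -180)
-4793/S(-65) + g(66, 33)/(((3 + 1)*24)) = -4793/(-36) - 180*1/(24*(3 + 1)) = -4793*(-1/36) - 180/(4*24) = 4793/36 - 180/96 = 4793/36 - 180*1/96 = 4793/36 - 15/8 = 9451/72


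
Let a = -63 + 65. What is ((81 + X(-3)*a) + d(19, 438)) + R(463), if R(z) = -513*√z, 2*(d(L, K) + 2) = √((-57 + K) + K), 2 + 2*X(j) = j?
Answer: 74 - 513*√463 + 3*√91/2 ≈ -10950.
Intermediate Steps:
X(j) = -1 + j/2
d(L, K) = -2 + √(-57 + 2*K)/2 (d(L, K) = -2 + √((-57 + K) + K)/2 = -2 + √(-57 + 2*K)/2)
a = 2
((81 + X(-3)*a) + d(19, 438)) + R(463) = ((81 + (-1 + (½)*(-3))*2) + (-2 + √(-57 + 2*438)/2)) - 513*√463 = ((81 + (-1 - 3/2)*2) + (-2 + √(-57 + 876)/2)) - 513*√463 = ((81 - 5/2*2) + (-2 + √819/2)) - 513*√463 = ((81 - 5) + (-2 + (3*√91)/2)) - 513*√463 = (76 + (-2 + 3*√91/2)) - 513*√463 = (74 + 3*√91/2) - 513*√463 = 74 - 513*√463 + 3*√91/2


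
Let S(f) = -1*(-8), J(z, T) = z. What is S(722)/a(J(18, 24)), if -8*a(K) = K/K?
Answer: -64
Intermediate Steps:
a(K) = -1/8 (a(K) = -K/(8*K) = -1/8*1 = -1/8)
S(f) = 8
S(722)/a(J(18, 24)) = 8/(-1/8) = 8*(-8) = -64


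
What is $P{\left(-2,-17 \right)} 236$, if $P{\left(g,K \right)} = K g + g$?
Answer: $7552$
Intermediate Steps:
$P{\left(g,K \right)} = g + K g$
$P{\left(-2,-17 \right)} 236 = - 2 \left(1 - 17\right) 236 = \left(-2\right) \left(-16\right) 236 = 32 \cdot 236 = 7552$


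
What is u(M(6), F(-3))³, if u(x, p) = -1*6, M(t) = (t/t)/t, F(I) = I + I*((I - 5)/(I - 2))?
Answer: -216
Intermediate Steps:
F(I) = I + I*(-5 + I)/(-2 + I) (F(I) = I + I*((-5 + I)/(-2 + I)) = I + I*(-5 + I)/(-2 + I))
M(t) = 1/t
u(x, p) = -6
u(M(6), F(-3))³ = (-6)³ = -216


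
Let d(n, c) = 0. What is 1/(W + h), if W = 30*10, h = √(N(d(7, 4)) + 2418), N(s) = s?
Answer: 50/14597 - √2418/87582 ≈ 0.0028639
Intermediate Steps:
h = √2418 (h = √(0 + 2418) = √2418 ≈ 49.173)
W = 300
1/(W + h) = 1/(300 + √2418)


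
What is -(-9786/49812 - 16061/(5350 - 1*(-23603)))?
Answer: 25794395/34338258 ≈ 0.75119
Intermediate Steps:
-(-9786/49812 - 16061/(5350 - 1*(-23603))) = -(-9786*1/49812 - 16061/(5350 + 23603)) = -(-233/1186 - 16061/28953) = -1*(-25794395/34338258) = 25794395/34338258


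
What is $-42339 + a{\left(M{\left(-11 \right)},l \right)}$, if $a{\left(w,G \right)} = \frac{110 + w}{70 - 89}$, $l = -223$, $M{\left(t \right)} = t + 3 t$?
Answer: $- \frac{804507}{19} \approx -42343.0$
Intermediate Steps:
$M{\left(t \right)} = 4 t$
$a{\left(w,G \right)} = - \frac{110}{19} - \frac{w}{19}$ ($a{\left(w,G \right)} = \frac{110 + w}{-19} = \left(110 + w\right) \left(- \frac{1}{19}\right) = - \frac{110}{19} - \frac{w}{19}$)
$-42339 + a{\left(M{\left(-11 \right)},l \right)} = -42339 - \left(\frac{110}{19} + \frac{4 \left(-11\right)}{19}\right) = -42339 - \frac{66}{19} = - \frac{804507}{19}$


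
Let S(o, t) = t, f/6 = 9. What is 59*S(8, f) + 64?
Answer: 3250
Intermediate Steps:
f = 54 (f = 6*9 = 54)
59*S(8, f) + 64 = 59*54 + 64 = 3186 + 64 = 3250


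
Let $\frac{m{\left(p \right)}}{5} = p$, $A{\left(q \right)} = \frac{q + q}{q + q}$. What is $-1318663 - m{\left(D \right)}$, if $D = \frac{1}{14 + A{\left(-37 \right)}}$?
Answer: $- \frac{3955990}{3} \approx -1.3187 \cdot 10^{6}$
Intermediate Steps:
$A{\left(q \right)} = 1$ ($A{\left(q \right)} = \frac{2 q}{2 q} = 2 q \frac{1}{2 q} = 1$)
$D = \frac{1}{15}$ ($D = \frac{1}{14 + 1} = \frac{1}{15} \approx 0.066667$)
$m{\left(p \right)} = 5 p$
$-1318663 - m{\left(D \right)} = -1318663 - 5 \cdot \frac{1}{15} = -1318663 - \frac{1}{3} = - \frac{3955990}{3}$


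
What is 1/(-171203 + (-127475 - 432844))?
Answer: -1/731522 ≈ -1.3670e-6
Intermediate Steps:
1/(-171203 + (-127475 - 432844)) = 1/(-171203 - 560319) = 1/(-731522) = -1/731522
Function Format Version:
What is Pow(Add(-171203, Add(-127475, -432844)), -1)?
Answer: Rational(-1, 731522) ≈ -1.3670e-6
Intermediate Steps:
Pow(Add(-171203, Add(-127475, -432844)), -1) = Pow(Add(-171203, -560319), -1) = Pow(-731522, -1) = Rational(-1, 731522)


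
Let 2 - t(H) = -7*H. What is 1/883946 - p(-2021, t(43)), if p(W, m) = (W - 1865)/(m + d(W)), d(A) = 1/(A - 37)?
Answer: 7069259756621/551204859058 ≈ 12.825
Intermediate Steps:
d(A) = 1/(-37 + A)
t(H) = 2 + 7*H (t(H) = 2 - (-7)*H = 2 + 7*H)
p(W, m) = (-1865 + W)/(m + 1/(-37 + W)) (p(W, m) = (W - 1865)/(m + 1/(-37 + W)) = (-1865 + W)/(m + 1/(-37 + W)))
1/883946 - p(-2021, t(43)) = 1/883946 - (-1865 - 2021)*(-37 - 2021)/(1 + (2 + 7*43)*(-37 - 2021)) = 1/883946 - (-3886)*(-2058)/(1 + (2 + 301)*(-2058)) = 1/883946 - (-3886)*(-2058)/(1 + 303*(-2058)) = 1/883946 - (-3886)*(-2058)/(1 - 623574) = 1/883946 - (-3886)*(-2058)/(-623573) = 1/883946 - (-1)*(-3886)*(-2058)/623573 = 1/883946 - 1*(-7997388/623573) = 1/883946 + 7997388/623573 = 7069259756621/551204859058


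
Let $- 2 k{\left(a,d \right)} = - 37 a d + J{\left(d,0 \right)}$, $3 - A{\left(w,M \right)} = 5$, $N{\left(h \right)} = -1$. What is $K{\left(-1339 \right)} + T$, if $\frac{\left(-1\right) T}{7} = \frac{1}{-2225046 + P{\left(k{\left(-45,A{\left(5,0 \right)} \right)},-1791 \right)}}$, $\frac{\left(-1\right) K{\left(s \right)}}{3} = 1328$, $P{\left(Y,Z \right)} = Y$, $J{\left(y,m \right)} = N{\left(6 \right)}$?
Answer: $- \frac{17715895810}{4446761} \approx -3984.0$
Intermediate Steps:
$A{\left(w,M \right)} = -2$ ($A{\left(w,M \right)} = 3 - 5 = -2$)
$J{\left(y,m \right)} = -1$
$k{\left(a,d \right)} = \frac{1}{2} + \frac{37 a d}{2}$ ($k{\left(a,d \right)} = - \frac{- 37 a d - 1}{2} = - \frac{-1 - 37 a d}{2} = \frac{1}{2} + \frac{37 a d}{2}$)
$K{\left(s \right)} = -3984$ ($K{\left(s \right)} = \left(-3\right) 1328 = -3984$)
$T = \frac{14}{4446761}$ ($T = - \frac{7}{-2225046 + \left(\frac{1}{2} + \frac{37}{2} \left(-45\right) \left(-2\right)\right)} = - \frac{7}{-2225046 + \left(\frac{1}{2} + 1665\right)} = - \frac{7}{-2225046 + \frac{3331}{2}} = - \frac{7}{- \frac{4446761}{2}} = \left(-7\right) \left(- \frac{2}{4446761}\right) = \frac{14}{4446761} \approx 3.1484 \cdot 10^{-6}$)
$K{\left(-1339 \right)} + T = -3984 + \frac{14}{4446761} = - \frac{17715895810}{4446761}$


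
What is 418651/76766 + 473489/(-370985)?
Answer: 118965384661/28479034510 ≈ 4.1773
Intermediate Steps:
418651/76766 + 473489/(-370985) = 418651*(1/76766) + 473489*(-1/370985) = 418651/76766 - 473489/370985 = 118965384661/28479034510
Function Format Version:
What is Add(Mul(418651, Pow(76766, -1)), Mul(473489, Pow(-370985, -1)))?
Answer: Rational(118965384661, 28479034510) ≈ 4.1773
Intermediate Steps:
Add(Mul(418651, Pow(76766, -1)), Mul(473489, Pow(-370985, -1))) = Add(Mul(418651, Rational(1, 76766)), Mul(473489, Rational(-1, 370985))) = Add(Rational(418651, 76766), Rational(-473489, 370985)) = Rational(118965384661, 28479034510)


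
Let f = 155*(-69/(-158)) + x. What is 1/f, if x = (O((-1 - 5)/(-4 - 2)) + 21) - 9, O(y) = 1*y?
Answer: 158/12749 ≈ 0.012393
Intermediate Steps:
O(y) = y
x = 13 (x = ((-1 - 5)/(-4 - 2) + 21) - 9 = (-6/(-6) + 21) - 9 = (-6*(-1/6) + 21) - 9 = (1 + 21) - 9 = 22 - 9 = 13)
f = 12749/158 (f = 155*(-69/(-158)) + 13 = 155*(-69*(-1/158)) + 13 = 155*(69/158) + 13 = 10695/158 + 13 = 12749/158 ≈ 80.690)
1/f = 1/(12749/158) = 158/12749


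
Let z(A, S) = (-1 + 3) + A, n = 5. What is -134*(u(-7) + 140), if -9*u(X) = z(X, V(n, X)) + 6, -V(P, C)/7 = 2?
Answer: -168706/9 ≈ -18745.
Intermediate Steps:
V(P, C) = -14 (V(P, C) = -7*2 = -14)
z(A, S) = 2 + A
u(X) = -8/9 - X/9 (u(X) = -((2 + X) + 6)/9 = -(8 + X)/9 = -8/9 - X/9)
-134*(u(-7) + 140) = -134*((-8/9 - ⅑*(-7)) + 140) = -134*((-8/9 + 7/9) + 140) = -134*(-⅑ + 140) = -134*1259/9 = -168706/9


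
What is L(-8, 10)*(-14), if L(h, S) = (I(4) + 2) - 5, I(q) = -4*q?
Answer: 266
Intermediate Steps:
L(h, S) = -19 (L(h, S) = (-4*4 + 2) - 5 = (-16 + 2) - 5 = -14 - 5 = -19)
L(-8, 10)*(-14) = -19*(-14) = 266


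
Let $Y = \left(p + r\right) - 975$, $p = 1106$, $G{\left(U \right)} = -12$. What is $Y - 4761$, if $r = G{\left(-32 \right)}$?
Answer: $-4642$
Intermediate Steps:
$r = -12$
$Y = 119$ ($Y = \left(1106 - 12\right) - 975 = 1094 - 975 = 119$)
$Y - 4761 = 119 - 4761 = -4642$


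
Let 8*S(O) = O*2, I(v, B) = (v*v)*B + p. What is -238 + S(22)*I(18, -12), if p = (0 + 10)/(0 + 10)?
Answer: -43233/2 ≈ -21617.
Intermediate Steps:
p = 1 (p = 10/10 = 10*(⅒) = 1)
I(v, B) = 1 + B*v² (I(v, B) = (v*v)*B + 1 = v²*B + 1 = B*v² + 1 = 1 + B*v²)
S(O) = O/4 (S(O) = (O*2)/8 = (2*O)/8 = O/4)
-238 + S(22)*I(18, -12) = -238 + ((¼)*22)*(1 - 12*18²) = -238 + 11*(1 - 12*324)/2 = -238 + 11*(1 - 3888)/2 = -238 + (11/2)*(-3887) = -238 - 42757/2 = -43233/2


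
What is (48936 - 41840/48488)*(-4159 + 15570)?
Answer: 3384455426926/6061 ≈ 5.5840e+8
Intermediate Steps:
(48936 - 41840/48488)*(-4159 + 15570) = (48936 - 41840*1/48488)*11411 = (48936 - 5230/6061)*11411 = (296595866/6061)*11411 = 3384455426926/6061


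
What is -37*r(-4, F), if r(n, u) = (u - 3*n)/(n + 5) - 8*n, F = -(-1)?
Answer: -1665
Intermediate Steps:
F = 1 (F = -1*(-1) = 1)
r(n, u) = -8*n + (u - 3*n)/(5 + n) (r(n, u) = (u - 3*n)/(5 + n) - 8*n = -8*n + (u - 3*n)/(5 + n))
-37*r(-4, F) = -37*(1 - 43*(-4) - 8*(-4)²)/(5 - 4) = -37*(1 + 172 - 8*16)/1 = -37*(1 + 172 - 128) = -37*45 = -1665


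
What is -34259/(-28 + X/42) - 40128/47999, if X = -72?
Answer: 11502437563/9983792 ≈ 1152.1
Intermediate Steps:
-34259/(-28 + X/42) - 40128/47999 = -34259/(-28 - 72/42) - 40128/47999 = -34259/(-28 + (1/42)*(-72)) - 40128*1/47999 = -34259/(-28 - 12/7) - 40128/47999 = -34259/(-208/7) - 40128/47999 = -34259*(-7/208) - 40128/47999 = 239813/208 - 40128/47999 = 11502437563/9983792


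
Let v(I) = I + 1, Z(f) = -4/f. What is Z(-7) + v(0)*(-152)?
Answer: -1060/7 ≈ -151.43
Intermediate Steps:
v(I) = 1 + I
Z(-7) + v(0)*(-152) = -4/(-7) + (1 + 0)*(-152) = -4*(-1/7) + 1*(-152) = 4/7 - 152 = -1060/7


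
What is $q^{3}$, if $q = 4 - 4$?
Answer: $0$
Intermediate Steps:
$q = 0$
$q^{3} = 0^{3} = 0$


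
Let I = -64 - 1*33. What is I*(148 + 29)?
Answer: -17169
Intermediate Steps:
I = -97 (I = -64 - 33 = -97)
I*(148 + 29) = -97*(148 + 29) = -97*177 = -17169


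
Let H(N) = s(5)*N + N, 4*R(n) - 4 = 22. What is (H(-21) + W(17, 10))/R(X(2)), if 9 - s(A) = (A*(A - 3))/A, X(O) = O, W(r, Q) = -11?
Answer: -358/13 ≈ -27.538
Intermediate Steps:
s(A) = 12 - A (s(A) = 9 - A*(A - 3)/A = 9 - A*(-3 + A)/A = 9 - (-3 + A) = 9 + (3 - A) = 12 - A)
R(n) = 13/2 (R(n) = 1 + (1/4)*22 = 1 + 11/2 = 13/2)
H(N) = 8*N (H(N) = (12 - 1*5)*N + N = (12 - 5)*N + N = 7*N + N = 8*N)
(H(-21) + W(17, 10))/R(X(2)) = (8*(-21) - 11)/(13/2) = (-168 - 11)*(2/13) = -179*2/13 = -358/13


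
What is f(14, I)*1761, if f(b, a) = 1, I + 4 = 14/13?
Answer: 1761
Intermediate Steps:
I = -38/13 (I = -4 + 14/13 = -38/13 ≈ -2.9231)
f(14, I)*1761 = 1*1761 = 1761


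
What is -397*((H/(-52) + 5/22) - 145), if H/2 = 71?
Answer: 8373921/143 ≈ 58559.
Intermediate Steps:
H = 142 (H = 2*71 = 142)
-397*((H/(-52) + 5/22) - 145) = -397*((142/(-52) + 5/22) - 145) = -397*((142*(-1/52) + 5*(1/22)) - 145) = -397*((-71/26 + 5/22) - 145) = -397*(-358/143 - 145) = -397*(-21093/143) = 8373921/143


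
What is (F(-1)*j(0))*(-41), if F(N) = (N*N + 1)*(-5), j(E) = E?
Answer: 0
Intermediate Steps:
F(N) = -5 - 5*N**2 (F(N) = (N**2 + 1)*(-5) = (1 + N**2)*(-5) = -5 - 5*N**2)
(F(-1)*j(0))*(-41) = ((-5 - 5*(-1)**2)*0)*(-41) = ((-5 - 5*1)*0)*(-41) = ((-5 - 5)*0)*(-41) = -10*0*(-41) = 0*(-41) = 0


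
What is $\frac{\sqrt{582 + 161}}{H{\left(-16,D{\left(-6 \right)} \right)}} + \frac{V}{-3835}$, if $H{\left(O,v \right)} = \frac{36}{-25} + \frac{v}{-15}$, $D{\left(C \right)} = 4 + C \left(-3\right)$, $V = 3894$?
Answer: $- \frac{66}{65} - \frac{75 \sqrt{743}}{218} \approx -10.393$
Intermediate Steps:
$D{\left(C \right)} = 4 - 3 C$
$H{\left(O,v \right)} = - \frac{36}{25} - \frac{v}{15}$ ($H{\left(O,v \right)} = 36 \left(- \frac{1}{25}\right) + v \left(- \frac{1}{15}\right) = - \frac{36}{25} - \frac{v}{15}$)
$\frac{\sqrt{582 + 161}}{H{\left(-16,D{\left(-6 \right)} \right)}} + \frac{V}{-3835} = \frac{\sqrt{582 + 161}}{- \frac{36}{25} - \frac{4 - -18}{15}} + \frac{3894}{-3835} = \frac{\sqrt{743}}{- \frac{36}{25} - \frac{4 + 18}{15}} + 3894 \left(- \frac{1}{3835}\right) = \frac{\sqrt{743}}{- \frac{36}{25} - \frac{22}{15}} - \frac{66}{65} = \frac{\sqrt{743}}{- \frac{218}{75}} - \frac{66}{65} = \sqrt{743} \left(- \frac{75}{218}\right) - \frac{66}{65} = - \frac{75 \sqrt{743}}{218} - \frac{66}{65} = - \frac{66}{65} - \frac{75 \sqrt{743}}{218}$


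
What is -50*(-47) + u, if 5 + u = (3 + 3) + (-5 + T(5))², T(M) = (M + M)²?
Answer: 11376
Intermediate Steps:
T(M) = 4*M² (T(M) = (2*M)² = 4*M²)
u = 9026 (u = -5 + ((3 + 3) + (-5 + 4*5²)²) = -5 + (6 + (-5 + 4*25)²) = -5 + (6 + (-5 + 100)²) = -5 + (6 + 95²) = -5 + (6 + 9025) = -5 + 9031 = 9026)
-50*(-47) + u = -50*(-47) + 9026 = 2350 + 9026 = 11376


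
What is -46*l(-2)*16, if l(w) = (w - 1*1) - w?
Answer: 736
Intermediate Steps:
l(w) = -1 (l(w) = (w - 1) - w = (-1 + w) - w = -1)
-46*l(-2)*16 = -46*(-1)*16 = 46*16 = 736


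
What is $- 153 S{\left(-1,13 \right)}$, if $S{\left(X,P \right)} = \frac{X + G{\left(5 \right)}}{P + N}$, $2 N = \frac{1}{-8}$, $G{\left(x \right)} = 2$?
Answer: $- \frac{272}{23} \approx -11.826$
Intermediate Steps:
$N = - \frac{1}{16}$ ($N = \frac{1}{2 \left(-8\right)} = \frac{1}{2} \left(- \frac{1}{8}\right) = - \frac{1}{16} \approx -0.0625$)
$S{\left(X,P \right)} = \frac{2 + X}{- \frac{1}{16} + P}$ ($S{\left(X,P \right)} = \frac{X + 2}{P - \frac{1}{16}} = \frac{2 + X}{- \frac{1}{16} + P}$)
$- 153 S{\left(-1,13 \right)} = - 153 \frac{16 \left(2 - 1\right)}{-1 + 16 \cdot 13} = - 153 \cdot 16 \frac{1}{-1 + 208} \cdot 1 = - 153 \cdot 16 \cdot \frac{1}{207} \cdot 1 = \left(-153\right) \frac{16}{207} = - \frac{272}{23}$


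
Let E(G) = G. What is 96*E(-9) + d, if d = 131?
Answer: -733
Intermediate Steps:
96*E(-9) + d = 96*(-9) + 131 = -864 + 131 = -733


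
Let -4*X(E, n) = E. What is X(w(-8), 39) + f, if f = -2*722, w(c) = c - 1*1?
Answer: -5767/4 ≈ -1441.8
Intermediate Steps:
w(c) = -1 + c (w(c) = c - 1 = -1 + c)
X(E, n) = -E/4
f = -1444
X(w(-8), 39) + f = -(-1 - 8)/4 - 1444 = -¼*(-9) - 1444 = 9/4 - 1444 = -5767/4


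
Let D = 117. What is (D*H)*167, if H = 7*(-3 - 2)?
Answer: -683865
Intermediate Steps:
H = -35 (H = 7*(-5) = -35)
(D*H)*167 = (117*(-35))*167 = -4095*167 = -683865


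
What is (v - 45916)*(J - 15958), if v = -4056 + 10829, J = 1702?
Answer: 558022608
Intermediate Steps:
v = 6773
(v - 45916)*(J - 15958) = (6773 - 45916)*(1702 - 15958) = -39143*(-14256) = 558022608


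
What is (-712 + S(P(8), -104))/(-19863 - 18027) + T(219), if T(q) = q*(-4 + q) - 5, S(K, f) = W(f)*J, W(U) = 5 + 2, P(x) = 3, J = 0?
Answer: 891930956/18945 ≈ 47080.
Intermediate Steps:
W(U) = 7
S(K, f) = 0 (S(K, f) = 7*0 = 0)
T(q) = -5 + q*(-4 + q)
(-712 + S(P(8), -104))/(-19863 - 18027) + T(219) = (-712 + 0)/(-19863 - 18027) + (-5 + 219**2 - 4*219) = -712/(-37890) + (-5 + 47961 - 876) = -712*(-1/37890) + 47080 = 356/18945 + 47080 = 891930956/18945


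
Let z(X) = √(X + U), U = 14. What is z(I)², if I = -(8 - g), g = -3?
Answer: 3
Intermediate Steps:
I = -11 (I = -(8 - 1*(-3)) = -(8 + 3) = -1*11 = -11)
z(X) = √(14 + X) (z(X) = √(X + 14) = √(14 + X))
z(I)² = (√(14 - 11))² = (√3)² = 3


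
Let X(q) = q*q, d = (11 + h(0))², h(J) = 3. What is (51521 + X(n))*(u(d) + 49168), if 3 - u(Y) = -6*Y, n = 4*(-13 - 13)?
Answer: 3138480939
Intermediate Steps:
n = -104 (n = 4*(-26) = -104)
d = 196 (d = (11 + 3)² = 14² = 196)
u(Y) = 3 + 6*Y (u(Y) = 3 - (-6)*Y = 3 + 6*Y)
X(q) = q²
(51521 + X(n))*(u(d) + 49168) = (51521 + (-104)²)*((3 + 6*196) + 49168) = (51521 + 10816)*((3 + 1176) + 49168) = 62337*(1179 + 49168) = 62337*50347 = 3138480939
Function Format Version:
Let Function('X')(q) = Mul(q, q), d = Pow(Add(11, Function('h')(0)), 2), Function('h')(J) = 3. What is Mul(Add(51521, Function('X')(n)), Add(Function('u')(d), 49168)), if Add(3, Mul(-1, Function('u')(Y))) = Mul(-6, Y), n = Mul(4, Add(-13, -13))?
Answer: 3138480939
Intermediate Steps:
n = -104 (n = Mul(4, -26) = -104)
d = 196 (d = Pow(Add(11, 3), 2) = Pow(14, 2) = 196)
Function('u')(Y) = Add(3, Mul(6, Y)) (Function('u')(Y) = Add(3, Mul(-1, Mul(-6, Y))) = Add(3, Mul(6, Y)))
Function('X')(q) = Pow(q, 2)
Mul(Add(51521, Function('X')(n)), Add(Function('u')(d), 49168)) = Mul(Add(51521, Pow(-104, 2)), Add(Add(3, Mul(6, 196)), 49168)) = Mul(Add(51521, 10816), Add(Add(3, 1176), 49168)) = Mul(62337, Add(1179, 49168)) = Mul(62337, 50347) = 3138480939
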